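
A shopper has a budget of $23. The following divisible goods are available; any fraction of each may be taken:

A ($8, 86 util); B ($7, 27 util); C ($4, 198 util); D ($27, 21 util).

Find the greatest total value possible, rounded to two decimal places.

Take in order of value per unit:
- C (198/4 per unit): all 4 → value 198, running total 198.00
- A (86/8 per unit): all 8 → value 86, running total 284.00
- B (27/7 per unit): all 7 → value 27, running total 311.00
- D (21/27 per unit): 4 of 27 → value 4×21/27 = 3.1111, running total 314.11
Total 314.11.

314.11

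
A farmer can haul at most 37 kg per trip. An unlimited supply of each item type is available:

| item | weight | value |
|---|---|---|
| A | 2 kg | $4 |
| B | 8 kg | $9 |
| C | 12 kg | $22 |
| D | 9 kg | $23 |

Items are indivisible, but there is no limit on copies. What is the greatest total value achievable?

Best value-per-unit is D at 23/9, and filling with it alone uses weight 4×9=36. No mix of the others beats 4×23 = 92.

$92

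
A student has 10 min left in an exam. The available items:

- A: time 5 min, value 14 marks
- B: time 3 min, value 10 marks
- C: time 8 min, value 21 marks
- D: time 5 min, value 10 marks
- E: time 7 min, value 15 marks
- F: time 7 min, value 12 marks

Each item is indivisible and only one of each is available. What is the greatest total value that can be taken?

Check high-value combinations within 10 min:
- B+E: time 3+7=10, value 10+15=25
- A+B: time 5+3=8, value 14+10=24
- A+D: time 5+5=10, value 14+10=24
- B+F: time 3+7=10, value 10+12=22
Best: 25 marks.

25 marks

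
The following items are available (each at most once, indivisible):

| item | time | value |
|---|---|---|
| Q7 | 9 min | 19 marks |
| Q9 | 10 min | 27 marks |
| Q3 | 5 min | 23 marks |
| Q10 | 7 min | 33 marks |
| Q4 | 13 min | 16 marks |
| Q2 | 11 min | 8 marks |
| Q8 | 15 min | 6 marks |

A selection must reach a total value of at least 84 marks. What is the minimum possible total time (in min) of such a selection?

Subsets with value ≥ 84, sorted by total time:
- Q7+Q9+Q3+Q10: time 31, value 102
- Q9+Q3+Q10+Q2: time 33, value 91
- Q7+Q3+Q10+Q4: time 34, value 91
Minimum time: 31 min.

31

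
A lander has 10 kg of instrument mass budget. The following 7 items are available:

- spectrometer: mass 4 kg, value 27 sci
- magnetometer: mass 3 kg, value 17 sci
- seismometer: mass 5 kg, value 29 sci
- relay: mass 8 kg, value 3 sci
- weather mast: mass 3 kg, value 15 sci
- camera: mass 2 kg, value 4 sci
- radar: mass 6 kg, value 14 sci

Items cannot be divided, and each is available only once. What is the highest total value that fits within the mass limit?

59 sci

Check high-value combinations within 10 kg:
- spectrometer+magnetometer+weather mast: mass 4+3+3=10, value 27+17+15=59
- spectrometer+seismometer: mass 4+5=9, value 27+29=56
- magnetometer+seismometer+camera: mass 3+5+2=10, value 17+29+4=50
- spectrometer+magnetometer+camera: mass 4+3+2=9, value 27+17+4=48
Best: 59 sci.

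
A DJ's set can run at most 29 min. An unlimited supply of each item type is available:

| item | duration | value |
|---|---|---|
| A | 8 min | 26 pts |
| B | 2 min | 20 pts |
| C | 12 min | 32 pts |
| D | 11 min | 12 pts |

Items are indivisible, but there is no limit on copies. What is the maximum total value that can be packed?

280 pts

Best value-per-unit is B at 20/2, and filling with it alone uses duration 14×2=28. No mix of the others beats 14×20 = 280.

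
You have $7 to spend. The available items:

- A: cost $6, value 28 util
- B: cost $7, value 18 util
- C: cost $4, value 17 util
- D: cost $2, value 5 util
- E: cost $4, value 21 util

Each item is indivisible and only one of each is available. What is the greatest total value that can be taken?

This is a 0/1 knapsack; check combinations near the capacity.
- A: cost 6, value 28
- D+E: cost 2+4=6, value 5+21=26
- C+D: cost 4+2=6, value 17+5=22
- E: cost 4, value 21
- B: cost 7, value 18
Best: 28 util.

28 util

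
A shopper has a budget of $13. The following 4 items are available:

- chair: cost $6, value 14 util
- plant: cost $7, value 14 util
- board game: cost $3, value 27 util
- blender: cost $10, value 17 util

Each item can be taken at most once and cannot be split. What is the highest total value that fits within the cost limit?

Check high-value combinations within $13:
- board game+blender: cost 3+10=13, value 27+17=44
- chair+board game: cost 6+3=9, value 14+27=41
- plant+board game: cost 7+3=10, value 14+27=41
- chair+plant: cost 6+7=13, value 14+14=28
- board game: cost 3, value 27
Best: 44 util.

44 util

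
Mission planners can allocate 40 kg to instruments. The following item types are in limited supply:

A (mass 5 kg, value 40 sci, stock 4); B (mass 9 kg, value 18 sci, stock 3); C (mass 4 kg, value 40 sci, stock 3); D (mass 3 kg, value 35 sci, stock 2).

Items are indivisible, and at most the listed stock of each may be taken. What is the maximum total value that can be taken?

350 sci

Best selections within mass 40 and stock limits:
- 4×A + 3×C + 2×D: mass 38, value 350
- 4×A + 3×C + 1×D: mass 35, value 315
- 3×A + 3×C + 2×D: mass 33, value 310
Best: 350 sci.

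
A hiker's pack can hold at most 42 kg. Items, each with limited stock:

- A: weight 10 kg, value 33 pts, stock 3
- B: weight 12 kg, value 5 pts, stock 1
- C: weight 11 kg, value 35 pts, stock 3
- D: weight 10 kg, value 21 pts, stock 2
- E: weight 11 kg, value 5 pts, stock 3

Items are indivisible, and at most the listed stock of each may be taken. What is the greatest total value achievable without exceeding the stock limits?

Best selections within weight 42 and stock limits:
- 2×A + 2×C: weight 42, value 136
- 3×A + 1×C: weight 41, value 134
Best: 136 pts.

136 pts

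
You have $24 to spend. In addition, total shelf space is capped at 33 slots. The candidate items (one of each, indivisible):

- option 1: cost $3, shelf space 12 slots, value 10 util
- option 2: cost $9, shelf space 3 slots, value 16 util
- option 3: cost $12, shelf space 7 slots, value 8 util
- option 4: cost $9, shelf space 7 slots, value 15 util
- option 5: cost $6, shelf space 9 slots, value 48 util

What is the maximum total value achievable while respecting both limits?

79 util

Feasible sets respecting both limits:
- option 2+option 4+option 5: cost 24, shelf space 19, value 79
- option 1+option 2+option 5: cost 18, shelf space 24, value 74
- option 1+option 4+option 5: cost 18, shelf space 28, value 73
Best: 79 util.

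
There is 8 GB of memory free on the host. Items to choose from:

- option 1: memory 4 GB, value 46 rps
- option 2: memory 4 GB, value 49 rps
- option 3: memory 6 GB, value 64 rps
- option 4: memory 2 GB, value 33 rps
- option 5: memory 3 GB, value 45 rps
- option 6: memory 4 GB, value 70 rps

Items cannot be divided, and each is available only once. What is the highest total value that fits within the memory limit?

Check high-value combinations within 8 GB:
- option 2+option 6: memory 4+4=8, value 49+70=119
- option 1+option 6: memory 4+4=8, value 46+70=116
- option 5+option 6: memory 3+4=7, value 45+70=115
- option 4+option 6: memory 2+4=6, value 33+70=103
Best: 119 rps.

119 rps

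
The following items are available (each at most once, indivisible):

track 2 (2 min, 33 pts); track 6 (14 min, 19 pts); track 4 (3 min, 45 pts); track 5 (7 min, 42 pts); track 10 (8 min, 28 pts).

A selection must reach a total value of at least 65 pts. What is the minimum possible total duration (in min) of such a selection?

5

Subsets with value ≥ 65, sorted by total duration:
- track 2+track 4: duration 5, value 78
- track 2+track 5: duration 9, value 75
Minimum duration: 5 min.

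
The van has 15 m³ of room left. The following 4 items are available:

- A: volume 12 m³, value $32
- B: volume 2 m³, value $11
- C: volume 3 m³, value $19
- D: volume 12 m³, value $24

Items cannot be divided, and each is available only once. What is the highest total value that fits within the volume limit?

This is a 0/1 knapsack; check combinations near the capacity.
- A+C: volume 12+3=15, value 32+19=51
- A+B: volume 12+2=14, value 32+11=43
- C+D: volume 3+12=15, value 19+24=43
- B+D: volume 2+12=14, value 11+24=35
- A: volume 12, value 32
Best: $51.

$51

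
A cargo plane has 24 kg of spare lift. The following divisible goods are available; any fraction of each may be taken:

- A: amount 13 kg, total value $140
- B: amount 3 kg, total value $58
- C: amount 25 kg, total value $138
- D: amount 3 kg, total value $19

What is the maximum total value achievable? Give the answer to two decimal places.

244.60

Take in order of value per unit:
- B (58/3 per unit): all 3 → value 58, running total 58.00
- A (140/13 per unit): all 13 → value 140, running total 198.00
- D (19/3 per unit): all 3 → value 19, running total 217.00
- C (138/25 per unit): 5 of 25 → value 5×138/25 = 27.6000, running total 244.60
Total 244.60.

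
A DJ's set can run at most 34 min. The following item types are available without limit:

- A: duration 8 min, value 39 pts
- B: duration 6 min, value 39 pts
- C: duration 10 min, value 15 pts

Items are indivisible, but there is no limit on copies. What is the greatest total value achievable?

Best value-per-unit is B at 39/6; filling with it alone gives 5×39 = 195.
Optimal mix: 2×A + 3×B → duration 34, value 195.

195 pts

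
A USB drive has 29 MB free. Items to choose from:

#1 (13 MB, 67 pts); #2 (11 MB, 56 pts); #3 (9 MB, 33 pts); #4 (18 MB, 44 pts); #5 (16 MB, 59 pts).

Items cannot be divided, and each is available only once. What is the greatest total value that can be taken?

126 pts

Check high-value combinations within 29 MB:
- #1+#5: size 13+16=29, value 67+59=126
- #1+#2: size 13+11=24, value 67+56=123
- #2+#5: size 11+16=27, value 56+59=115
Best: 126 pts.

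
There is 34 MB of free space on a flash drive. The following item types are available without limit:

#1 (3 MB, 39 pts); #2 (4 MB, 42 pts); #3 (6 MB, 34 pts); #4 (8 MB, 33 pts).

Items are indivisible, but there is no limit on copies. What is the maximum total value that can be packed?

Best value-per-unit is #1 at 39/3; filling with it alone gives 11×39 = 429.
Optimal mix: 10×#1 + 1×#2 → size 34, value 432.

432 pts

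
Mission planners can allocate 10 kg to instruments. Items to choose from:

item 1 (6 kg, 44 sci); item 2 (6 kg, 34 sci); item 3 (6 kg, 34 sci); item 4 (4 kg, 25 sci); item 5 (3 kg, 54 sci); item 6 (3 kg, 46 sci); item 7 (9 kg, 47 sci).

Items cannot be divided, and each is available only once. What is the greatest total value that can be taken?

125 sci

Check high-value combinations within 10 kg:
- item 4+item 5+item 6: mass 4+3+3=10, value 25+54+46=125
- item 5+item 6: mass 3+3=6, value 54+46=100
- item 1+item 5: mass 6+3=9, value 44+54=98
Best: 125 sci.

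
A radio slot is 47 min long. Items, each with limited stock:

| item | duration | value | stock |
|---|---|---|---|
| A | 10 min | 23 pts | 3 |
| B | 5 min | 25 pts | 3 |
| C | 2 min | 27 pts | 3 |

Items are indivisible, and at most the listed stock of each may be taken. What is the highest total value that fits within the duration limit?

Best selections within duration 47 and stock limits:
- 2×A + 3×B + 3×C: duration 41, value 202
- 3×A + 2×B + 3×C: duration 46, value 200
Best: 202 pts.

202 pts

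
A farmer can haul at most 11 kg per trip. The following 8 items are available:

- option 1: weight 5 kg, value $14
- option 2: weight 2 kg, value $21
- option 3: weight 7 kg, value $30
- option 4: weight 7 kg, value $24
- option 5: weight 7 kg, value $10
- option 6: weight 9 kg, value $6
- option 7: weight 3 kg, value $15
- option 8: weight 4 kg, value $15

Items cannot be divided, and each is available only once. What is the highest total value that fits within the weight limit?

This is a 0/1 knapsack; check combinations near the capacity.
- option 2+option 3: weight 2+7=9, value 21+30=51
- option 2+option 7+option 8: weight 2+3+4=9, value 21+15+15=51
- option 1+option 2+option 7: weight 5+2+3=10, value 14+21+15=50
- option 1+option 2+option 8: weight 5+2+4=11, value 14+21+15=50
- option 2+option 4: weight 2+7=9, value 21+24=45
Best: $51.

$51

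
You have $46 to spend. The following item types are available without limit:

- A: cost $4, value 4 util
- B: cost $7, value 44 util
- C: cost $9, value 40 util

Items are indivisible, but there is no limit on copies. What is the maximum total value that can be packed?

Best value-per-unit is B at 44/7; filling with it alone gives 6×44 = 264.
Optimal mix: 1×A + 6×B → cost 46, value 268.

268 util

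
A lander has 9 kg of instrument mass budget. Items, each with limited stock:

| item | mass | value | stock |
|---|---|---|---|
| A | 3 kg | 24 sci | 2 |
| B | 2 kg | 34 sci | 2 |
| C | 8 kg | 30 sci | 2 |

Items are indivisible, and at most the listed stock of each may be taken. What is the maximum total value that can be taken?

92 sci

Top feasible selections:
- 1×A + 2×B: mass 7, value 92
- 2×A + 1×B: mass 8, value 82
Best: 92 sci.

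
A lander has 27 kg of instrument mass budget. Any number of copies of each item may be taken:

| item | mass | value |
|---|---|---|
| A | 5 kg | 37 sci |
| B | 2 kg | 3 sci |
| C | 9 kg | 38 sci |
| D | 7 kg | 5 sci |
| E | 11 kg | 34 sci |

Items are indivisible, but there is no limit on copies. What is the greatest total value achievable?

188 sci

Best value-per-unit is A at 37/5; filling with it alone gives 5×37 = 185.
Optimal mix: 5×A + 1×B → mass 27, value 188.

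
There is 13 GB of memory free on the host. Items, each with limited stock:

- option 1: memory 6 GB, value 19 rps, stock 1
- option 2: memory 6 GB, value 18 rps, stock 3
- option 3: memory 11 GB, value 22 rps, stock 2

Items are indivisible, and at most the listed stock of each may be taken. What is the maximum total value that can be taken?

37 rps

Top feasible selections:
- 1×option 1 + 1×option 2: memory 12, value 37
- 2×option 2: memory 12, value 36
- 1×option 3: memory 11, value 22
Best: 37 rps.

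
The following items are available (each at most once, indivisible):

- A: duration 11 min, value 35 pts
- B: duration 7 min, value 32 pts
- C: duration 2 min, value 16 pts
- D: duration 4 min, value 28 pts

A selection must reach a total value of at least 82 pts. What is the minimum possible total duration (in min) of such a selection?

Subsets with value ≥ 82, sorted by total duration:
- A+B+C: duration 20, value 83
- A+B+D: duration 22, value 95
- A+B+C+D: duration 24, value 111
Minimum duration: 20 min.

20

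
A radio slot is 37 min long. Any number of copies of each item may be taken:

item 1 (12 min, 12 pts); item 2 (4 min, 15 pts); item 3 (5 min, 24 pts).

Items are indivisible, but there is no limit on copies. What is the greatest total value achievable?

Best value-per-unit is item 3 at 24/5, and filling with it alone uses duration 7×5=35. No mix of the others beats 7×24 = 168.

168 pts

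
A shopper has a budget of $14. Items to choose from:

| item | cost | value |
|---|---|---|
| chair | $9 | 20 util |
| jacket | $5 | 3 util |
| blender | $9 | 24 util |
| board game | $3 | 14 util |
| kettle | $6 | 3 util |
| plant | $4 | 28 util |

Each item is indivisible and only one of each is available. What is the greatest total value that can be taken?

52 util

Check high-value combinations within $14:
- blender+plant: cost 9+4=13, value 24+28=52
- chair+plant: cost 9+4=13, value 20+28=48
- jacket+board game+plant: cost 5+3+4=12, value 3+14+28=45
- board game+kettle+plant: cost 3+6+4=13, value 14+3+28=45
- board game+plant: cost 3+4=7, value 14+28=42
Best: 52 util.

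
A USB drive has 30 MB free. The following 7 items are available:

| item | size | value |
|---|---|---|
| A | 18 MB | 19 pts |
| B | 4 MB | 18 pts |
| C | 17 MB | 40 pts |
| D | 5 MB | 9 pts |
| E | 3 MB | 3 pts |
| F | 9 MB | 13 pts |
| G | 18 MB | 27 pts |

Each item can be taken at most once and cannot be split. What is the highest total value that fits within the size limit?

71 pts

Check high-value combinations within 30 MB:
- B+C+F: size 4+17+9=30, value 18+40+13=71
- B+C+D+E: size 4+17+5+3=29, value 18+40+9+3=70
- B+C+D: size 4+17+5=26, value 18+40+9=67
- B+C+E: size 4+17+3=24, value 18+40+3=61
Best: 71 pts.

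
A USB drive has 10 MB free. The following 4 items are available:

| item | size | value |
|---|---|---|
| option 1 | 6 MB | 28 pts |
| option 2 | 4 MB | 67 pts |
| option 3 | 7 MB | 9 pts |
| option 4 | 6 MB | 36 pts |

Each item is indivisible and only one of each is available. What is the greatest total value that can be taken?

103 pts

Check high-value combinations within 10 MB:
- option 2+option 4: size 4+6=10, value 67+36=103
- option 1+option 2: size 6+4=10, value 28+67=95
- option 2: size 4, value 67
- option 4: size 6, value 36
- option 1: size 6, value 28
Best: 103 pts.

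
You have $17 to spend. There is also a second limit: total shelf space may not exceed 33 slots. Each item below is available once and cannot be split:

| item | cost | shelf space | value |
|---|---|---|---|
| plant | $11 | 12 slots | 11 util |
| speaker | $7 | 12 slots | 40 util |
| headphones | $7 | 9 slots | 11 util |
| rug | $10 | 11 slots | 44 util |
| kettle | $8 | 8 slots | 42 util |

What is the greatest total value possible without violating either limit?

84 util

Feasible sets respecting both limits:
- speaker+rug: cost 17, shelf space 23, value 84
- speaker+kettle: cost 15, shelf space 20, value 82
- headphones+rug: cost 17, shelf space 20, value 55
Best: 84 util.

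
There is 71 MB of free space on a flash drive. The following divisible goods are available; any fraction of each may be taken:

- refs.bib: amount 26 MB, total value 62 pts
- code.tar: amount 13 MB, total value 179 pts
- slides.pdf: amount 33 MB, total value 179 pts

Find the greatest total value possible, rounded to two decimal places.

417.62

Take in order of value per unit:
- code.tar (179/13 per unit): all 13 → value 179, running total 179.00
- slides.pdf (179/33 per unit): all 33 → value 179, running total 358.00
- refs.bib (62/26 per unit): 25 of 26 → value 25×62/26 = 59.6154, running total 417.62
Total 417.62.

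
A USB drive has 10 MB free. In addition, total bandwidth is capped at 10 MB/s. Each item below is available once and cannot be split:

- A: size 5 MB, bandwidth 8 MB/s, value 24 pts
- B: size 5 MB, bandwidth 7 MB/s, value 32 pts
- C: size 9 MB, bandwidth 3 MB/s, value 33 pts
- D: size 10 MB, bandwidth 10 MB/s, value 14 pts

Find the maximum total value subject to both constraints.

33 pts

Feasible sets respecting both limits:
- C: size 9, bandwidth 3, value 33
- B: size 5, bandwidth 7, value 32
- A: size 5, bandwidth 8, value 24
- D: size 10, bandwidth 10, value 14
Best: 33 pts.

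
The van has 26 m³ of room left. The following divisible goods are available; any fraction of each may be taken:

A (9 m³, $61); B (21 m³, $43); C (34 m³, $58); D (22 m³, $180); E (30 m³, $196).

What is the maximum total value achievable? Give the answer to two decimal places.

207.11

Take in order of value per unit:
- D (180/22 per unit): all 22 → value 180, running total 180.00
- A (61/9 per unit): 4 of 9 → value 4×61/9 = 27.1111, running total 207.11
Total 207.11.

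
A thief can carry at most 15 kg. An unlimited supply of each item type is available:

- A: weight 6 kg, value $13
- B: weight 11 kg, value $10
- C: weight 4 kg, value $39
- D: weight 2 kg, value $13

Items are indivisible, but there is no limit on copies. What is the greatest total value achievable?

$130

Best value-per-unit is C at 39/4; filling with it alone gives 3×39 = 117.
Optimal mix: 3×C + 1×D → weight 14, value 130.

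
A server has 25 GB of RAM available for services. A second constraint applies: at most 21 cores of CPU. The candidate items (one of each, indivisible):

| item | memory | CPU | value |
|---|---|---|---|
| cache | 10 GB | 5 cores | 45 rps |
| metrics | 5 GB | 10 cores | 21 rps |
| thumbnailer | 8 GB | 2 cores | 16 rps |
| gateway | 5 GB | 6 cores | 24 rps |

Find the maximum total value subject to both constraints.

90 rps

Feasible sets respecting both limits:
- cache+metrics+gateway: memory 20, CPU 21, value 90
- cache+thumbnailer+gateway: memory 23, CPU 13, value 85
- cache+metrics+thumbnailer: memory 23, CPU 17, value 82
Best: 90 rps.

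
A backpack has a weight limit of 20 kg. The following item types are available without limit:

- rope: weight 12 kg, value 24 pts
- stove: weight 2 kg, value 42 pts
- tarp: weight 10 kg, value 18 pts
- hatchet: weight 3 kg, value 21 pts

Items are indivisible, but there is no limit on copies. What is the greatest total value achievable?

420 pts

Best value-per-unit is stove at 42/2, and filling with it alone uses weight 10×2=20. No mix of the others beats 10×42 = 420.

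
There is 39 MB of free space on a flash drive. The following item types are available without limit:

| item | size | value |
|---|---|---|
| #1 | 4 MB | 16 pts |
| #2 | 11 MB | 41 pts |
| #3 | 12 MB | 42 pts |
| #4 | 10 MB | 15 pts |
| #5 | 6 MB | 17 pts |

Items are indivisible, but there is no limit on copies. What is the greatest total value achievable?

Best value-per-unit is #1 at 16/4; filling with it alone gives 9×16 = 144.
Optimal mix: 7×#1 + 1×#2 → size 39, value 153.

153 pts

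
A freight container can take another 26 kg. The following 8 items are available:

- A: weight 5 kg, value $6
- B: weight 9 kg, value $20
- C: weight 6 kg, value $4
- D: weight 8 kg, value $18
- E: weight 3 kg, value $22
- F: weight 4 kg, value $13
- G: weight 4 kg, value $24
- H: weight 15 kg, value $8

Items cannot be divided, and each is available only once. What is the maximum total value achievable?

This is a 0/1 knapsack; check combinations near the capacity.
- A+B+E+F+G: weight 5+9+3+4+4=25, value 6+20+22+13+24=85
- B+D+E+G: weight 9+8+3+4=24, value 20+18+22+24=84
- A+D+E+F+G: weight 5+8+3+4+4=24, value 6+18+22+13+24=83
Best: $85.

$85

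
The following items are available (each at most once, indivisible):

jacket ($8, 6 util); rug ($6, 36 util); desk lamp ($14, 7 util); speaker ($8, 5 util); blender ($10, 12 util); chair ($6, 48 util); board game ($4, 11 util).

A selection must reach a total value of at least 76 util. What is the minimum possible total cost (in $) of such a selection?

12

Subsets with value ≥ 76, sorted by total cost:
- rug+chair: cost 12, value 84
- rug+chair+board game: cost 16, value 95
- jacket+rug+chair: cost 20, value 90
- rug+speaker+chair: cost 20, value 89
Minimum cost: 12 $.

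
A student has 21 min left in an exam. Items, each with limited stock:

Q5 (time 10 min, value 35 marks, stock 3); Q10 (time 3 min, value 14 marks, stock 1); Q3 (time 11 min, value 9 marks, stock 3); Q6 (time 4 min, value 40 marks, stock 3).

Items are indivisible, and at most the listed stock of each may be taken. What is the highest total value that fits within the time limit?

134 marks

Top feasible selections:
- 1×Q10 + 3×Q6: time 15, value 134
- 1×Q5 + 1×Q10 + 2×Q6: time 21, value 129
- 3×Q6: time 12, value 120
- 1×Q5 + 2×Q6: time 18, value 115
Best: 134 marks.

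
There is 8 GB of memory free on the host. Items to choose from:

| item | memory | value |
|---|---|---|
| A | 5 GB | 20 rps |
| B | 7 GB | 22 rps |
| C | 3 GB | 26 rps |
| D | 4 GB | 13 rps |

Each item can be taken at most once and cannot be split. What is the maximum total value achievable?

Check high-value combinations within 8 GB:
- A+C: memory 5+3=8, value 20+26=46
- C+D: memory 3+4=7, value 26+13=39
- C: memory 3, value 26
- B: memory 7, value 22
Best: 46 rps.

46 rps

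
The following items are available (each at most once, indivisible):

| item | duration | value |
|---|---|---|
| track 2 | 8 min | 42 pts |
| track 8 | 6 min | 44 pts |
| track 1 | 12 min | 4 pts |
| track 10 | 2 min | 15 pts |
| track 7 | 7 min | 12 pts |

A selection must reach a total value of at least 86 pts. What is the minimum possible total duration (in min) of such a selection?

Subsets with value ≥ 86, sorted by total duration:
- track 2+track 8: duration 14, value 86
- track 2+track 8+track 10: duration 16, value 101
- track 2+track 8+track 7: duration 21, value 98
- track 2+track 8+track 10+track 7: duration 23, value 113
Minimum duration: 14 min.

14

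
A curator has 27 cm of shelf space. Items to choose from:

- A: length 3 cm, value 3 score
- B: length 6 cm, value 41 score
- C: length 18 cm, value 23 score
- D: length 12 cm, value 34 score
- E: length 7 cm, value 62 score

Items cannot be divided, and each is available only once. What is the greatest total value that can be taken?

Check high-value combinations within 27 cm:
- B+D+E: length 6+12+7=25, value 41+34+62=137
- A+B+E: length 3+6+7=16, value 3+41+62=106
- B+E: length 6+7=13, value 41+62=103
- A+D+E: length 3+12+7=22, value 3+34+62=99
Best: 137 score.

137 score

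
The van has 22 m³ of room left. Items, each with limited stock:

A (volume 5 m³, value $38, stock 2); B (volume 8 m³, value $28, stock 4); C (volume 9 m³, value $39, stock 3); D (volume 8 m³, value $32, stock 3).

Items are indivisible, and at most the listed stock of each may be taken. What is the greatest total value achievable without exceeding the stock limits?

$115

Top feasible selections:
- 2×A + 1×C: volume 19, value 115
- 1×A + 1×C + 1×D: volume 22, value 109
- 2×A + 1×D: volume 18, value 108
Best: $115.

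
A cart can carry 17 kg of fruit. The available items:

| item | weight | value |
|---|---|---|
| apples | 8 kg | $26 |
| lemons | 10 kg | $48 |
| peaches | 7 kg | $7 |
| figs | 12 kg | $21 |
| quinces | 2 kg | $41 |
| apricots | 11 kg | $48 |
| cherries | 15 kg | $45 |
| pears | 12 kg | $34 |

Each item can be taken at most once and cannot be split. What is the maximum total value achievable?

$89

This is a 0/1 knapsack; check combinations near the capacity.
- lemons+quinces: weight 10+2=12, value 48+41=89
- quinces+apricots: weight 2+11=13, value 41+48=89
- quinces+cherries: weight 2+15=17, value 41+45=86
- quinces+pears: weight 2+12=14, value 41+34=75
- apples+peaches+quinces: weight 8+7+2=17, value 26+7+41=74
Best: $89.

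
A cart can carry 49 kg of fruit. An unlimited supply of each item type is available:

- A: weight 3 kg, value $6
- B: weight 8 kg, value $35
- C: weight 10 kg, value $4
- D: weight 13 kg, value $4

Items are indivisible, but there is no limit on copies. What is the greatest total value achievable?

$210

Best value-per-unit is B at 35/8, and filling with it alone uses weight 6×8=48. No mix of the others beats 6×35 = 210.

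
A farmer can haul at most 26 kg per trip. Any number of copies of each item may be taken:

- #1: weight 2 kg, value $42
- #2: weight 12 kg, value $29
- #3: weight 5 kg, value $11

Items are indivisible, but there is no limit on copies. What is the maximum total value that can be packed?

$546

Best value-per-unit is #1 at 42/2, and filling with it alone uses weight 13×2=26. No mix of the others beats 13×42 = 546.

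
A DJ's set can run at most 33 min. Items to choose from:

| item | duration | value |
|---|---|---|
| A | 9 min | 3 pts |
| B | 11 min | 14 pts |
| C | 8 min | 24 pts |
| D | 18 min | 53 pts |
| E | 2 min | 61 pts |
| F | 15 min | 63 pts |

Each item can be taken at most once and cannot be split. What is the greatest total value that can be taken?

Check high-value combinations within 33 min:
- C+E+F: duration 8+2+15=25, value 24+61+63=148
- C+D+E: duration 8+18+2=28, value 24+53+61=138
- B+E+F: duration 11+2+15=28, value 14+61+63=138
- B+D+E: duration 11+18+2=31, value 14+53+61=128
- A+E+F: duration 9+2+15=26, value 3+61+63=127
Best: 148 pts.

148 pts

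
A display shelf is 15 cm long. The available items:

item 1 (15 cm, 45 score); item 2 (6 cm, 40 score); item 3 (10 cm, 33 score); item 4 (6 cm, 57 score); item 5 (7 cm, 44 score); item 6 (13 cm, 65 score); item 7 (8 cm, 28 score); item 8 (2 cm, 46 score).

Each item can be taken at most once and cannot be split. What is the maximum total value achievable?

147 score

Check high-value combinations within 15 cm:
- item 4+item 5+item 8: length 6+7+2=15, value 57+44+46=147
- item 2+item 4+item 8: length 6+6+2=14, value 40+57+46=143
- item 2+item 5+item 8: length 6+7+2=15, value 40+44+46=130
- item 6+item 8: length 13+2=15, value 65+46=111
Best: 147 score.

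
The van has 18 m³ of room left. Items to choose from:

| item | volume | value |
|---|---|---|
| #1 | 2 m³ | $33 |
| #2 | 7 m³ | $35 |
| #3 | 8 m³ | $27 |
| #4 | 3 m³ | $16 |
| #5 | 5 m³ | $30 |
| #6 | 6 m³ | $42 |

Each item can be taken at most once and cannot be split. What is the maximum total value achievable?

$126

Check high-value combinations within 18 m³:
- #1+#2+#4+#6: volume 2+7+3+6=18, value 33+35+16+42=126
- #1+#4+#5+#6: volume 2+3+5+6=16, value 33+16+30+42=121
- #1+#2+#4+#5: volume 2+7+3+5=17, value 33+35+16+30=114
- #1+#2+#6: volume 2+7+6=15, value 33+35+42=110
Best: $126.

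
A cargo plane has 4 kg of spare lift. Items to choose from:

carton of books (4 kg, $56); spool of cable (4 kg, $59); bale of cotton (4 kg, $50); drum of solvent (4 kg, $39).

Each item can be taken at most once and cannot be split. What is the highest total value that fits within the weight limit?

Check high-value combinations within 4 kg:
- spool of cable: weight 4, value 59
- carton of books: weight 4, value 56
- bale of cotton: weight 4, value 50
- drum of solvent: weight 4, value 39
Best: $59.

$59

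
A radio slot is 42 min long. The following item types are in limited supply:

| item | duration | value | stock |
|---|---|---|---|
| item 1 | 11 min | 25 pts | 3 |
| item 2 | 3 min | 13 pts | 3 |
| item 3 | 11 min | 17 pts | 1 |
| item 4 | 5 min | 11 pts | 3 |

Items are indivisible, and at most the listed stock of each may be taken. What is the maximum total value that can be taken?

Best selections within duration 42 and stock limits:
- 3×item 1 + 3×item 2: duration 42, value 114
- 2×item 1 + 3×item 2 + 2×item 4: duration 41, value 111
Best: 114 pts.

114 pts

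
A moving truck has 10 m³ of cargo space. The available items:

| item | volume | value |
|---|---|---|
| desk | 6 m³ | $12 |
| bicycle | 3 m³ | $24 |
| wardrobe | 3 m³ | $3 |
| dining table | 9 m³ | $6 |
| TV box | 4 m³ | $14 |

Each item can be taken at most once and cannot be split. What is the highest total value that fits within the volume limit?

Check high-value combinations within 10 m³:
- bicycle+wardrobe+TV box: volume 3+3+4=10, value 24+3+14=41
- bicycle+TV box: volume 3+4=7, value 24+14=38
- desk+bicycle: volume 6+3=9, value 12+24=36
- bicycle+wardrobe: volume 3+3=6, value 24+3=27
Best: $41.

$41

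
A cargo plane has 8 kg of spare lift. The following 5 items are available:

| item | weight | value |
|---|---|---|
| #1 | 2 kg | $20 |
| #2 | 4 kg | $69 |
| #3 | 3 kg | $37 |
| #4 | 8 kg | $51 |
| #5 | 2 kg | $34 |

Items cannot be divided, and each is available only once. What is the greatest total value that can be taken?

$123

Check high-value combinations within 8 kg:
- #1+#2+#5: weight 2+4+2=8, value 20+69+34=123
- #2+#3: weight 4+3=7, value 69+37=106
- #2+#5: weight 4+2=6, value 69+34=103
Best: $123.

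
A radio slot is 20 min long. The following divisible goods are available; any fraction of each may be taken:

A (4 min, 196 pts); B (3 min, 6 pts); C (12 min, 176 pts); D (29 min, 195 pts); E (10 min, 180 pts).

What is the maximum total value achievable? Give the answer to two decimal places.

464.00

Take in order of value per unit:
- A (196/4 per unit): all 4 → value 196, running total 196.00
- E (180/10 per unit): all 10 → value 180, running total 376.00
- C (176/12 per unit): 6 of 12 → value 6×176/12 = 88.0000, running total 464.00
Total 464.00.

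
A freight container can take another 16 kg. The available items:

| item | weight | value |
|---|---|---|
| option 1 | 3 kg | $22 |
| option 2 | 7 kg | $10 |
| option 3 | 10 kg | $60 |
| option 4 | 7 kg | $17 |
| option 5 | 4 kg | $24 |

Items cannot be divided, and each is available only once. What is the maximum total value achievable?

Check high-value combinations within 16 kg:
- option 3+option 5: weight 10+4=14, value 60+24=84
- option 1+option 3: weight 3+10=13, value 22+60=82
- option 1+option 4+option 5: weight 3+7+4=14, value 22+17+24=63
Best: $84.

$84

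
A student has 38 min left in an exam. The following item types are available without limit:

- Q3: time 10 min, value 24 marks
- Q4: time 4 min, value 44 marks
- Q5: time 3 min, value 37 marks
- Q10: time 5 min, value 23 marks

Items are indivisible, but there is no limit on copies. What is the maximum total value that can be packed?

Best value-per-unit is Q5 at 37/3; filling with it alone gives 12×37 = 444.
Optimal mix: 2×Q4 + 10×Q5 → time 38, value 458.

458 marks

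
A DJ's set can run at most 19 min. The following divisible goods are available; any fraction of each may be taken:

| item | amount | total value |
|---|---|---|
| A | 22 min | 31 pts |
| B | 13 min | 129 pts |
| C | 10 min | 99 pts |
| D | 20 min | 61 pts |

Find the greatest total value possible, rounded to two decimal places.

Take in order of value per unit:
- B (129/13 per unit): all 13 → value 129, running total 129.00
- C (99/10 per unit): 6 of 10 → value 6×99/10 = 59.4000, running total 188.40
Total 188.40.

188.40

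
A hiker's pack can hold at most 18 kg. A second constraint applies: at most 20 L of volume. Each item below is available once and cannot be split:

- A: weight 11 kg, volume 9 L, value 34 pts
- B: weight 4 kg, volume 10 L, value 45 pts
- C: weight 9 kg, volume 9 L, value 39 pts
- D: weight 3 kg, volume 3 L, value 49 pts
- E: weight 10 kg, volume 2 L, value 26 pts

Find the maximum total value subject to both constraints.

120 pts

Feasible sets respecting both limits:
- B+D+E: weight 17, volume 15, value 120
- B+D: weight 7, volume 13, value 94
- C+D: weight 12, volume 12, value 88
- B+C: weight 13, volume 19, value 84
Best: 120 pts.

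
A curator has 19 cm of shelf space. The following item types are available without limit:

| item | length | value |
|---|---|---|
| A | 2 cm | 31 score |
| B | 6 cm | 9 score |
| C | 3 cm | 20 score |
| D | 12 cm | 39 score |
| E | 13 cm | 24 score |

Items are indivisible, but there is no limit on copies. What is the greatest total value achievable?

279 score

Best value-per-unit is A at 31/2, and filling with it alone uses length 9×2=18. No mix of the others beats 9×31 = 279.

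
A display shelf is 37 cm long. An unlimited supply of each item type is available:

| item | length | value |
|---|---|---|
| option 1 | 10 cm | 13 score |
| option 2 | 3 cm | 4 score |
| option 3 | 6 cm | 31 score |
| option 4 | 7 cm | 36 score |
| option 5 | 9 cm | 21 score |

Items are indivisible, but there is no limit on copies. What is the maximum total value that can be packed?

191 score

Best value-per-unit is option 3 at 31/6; filling with it alone gives 6×31 = 186.
Optimal mix: 5×option 3 + 1×option 4 → length 37, value 191.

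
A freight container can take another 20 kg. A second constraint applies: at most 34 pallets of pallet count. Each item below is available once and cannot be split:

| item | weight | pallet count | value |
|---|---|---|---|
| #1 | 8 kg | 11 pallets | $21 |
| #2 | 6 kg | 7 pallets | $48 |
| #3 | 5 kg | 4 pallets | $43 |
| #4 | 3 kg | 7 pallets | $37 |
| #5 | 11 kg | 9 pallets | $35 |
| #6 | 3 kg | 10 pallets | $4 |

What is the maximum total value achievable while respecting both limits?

Feasible sets respecting both limits:
- #2+#3+#4+#6: weight 17, pallet count 28, value 132
- #2+#3+#4: weight 14, pallet count 18, value 128
- #2+#4+#5: weight 20, pallet count 23, value 120
Best: $132.

$132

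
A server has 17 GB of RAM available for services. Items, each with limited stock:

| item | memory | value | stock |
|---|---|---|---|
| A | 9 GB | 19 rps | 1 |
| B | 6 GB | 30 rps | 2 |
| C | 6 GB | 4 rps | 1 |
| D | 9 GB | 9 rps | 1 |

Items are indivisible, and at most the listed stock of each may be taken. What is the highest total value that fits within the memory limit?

60 rps

Top feasible selections:
- 2×B: memory 12, value 60
- 1×A + 1×B: memory 15, value 49
Best: 60 rps.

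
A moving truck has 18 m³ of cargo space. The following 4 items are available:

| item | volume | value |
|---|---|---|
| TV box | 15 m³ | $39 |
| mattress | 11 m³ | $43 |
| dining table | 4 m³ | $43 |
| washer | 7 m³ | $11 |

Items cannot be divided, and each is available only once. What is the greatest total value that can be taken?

Check high-value combinations within 18 m³:
- mattress+dining table: volume 11+4=15, value 43+43=86
- dining table+washer: volume 4+7=11, value 43+11=54
- mattress+washer: volume 11+7=18, value 43+11=54
- dining table: volume 4, value 43
- mattress: volume 11, value 43
Best: $86.

$86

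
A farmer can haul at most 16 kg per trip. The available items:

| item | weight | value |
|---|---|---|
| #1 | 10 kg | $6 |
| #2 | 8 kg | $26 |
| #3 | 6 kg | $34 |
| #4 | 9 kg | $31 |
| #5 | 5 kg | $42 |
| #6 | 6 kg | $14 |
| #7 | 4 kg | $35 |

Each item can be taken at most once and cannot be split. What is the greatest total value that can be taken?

$111

This is a 0/1 knapsack; check combinations near the capacity.
- #3+#5+#7: weight 6+5+4=15, value 34+42+35=111
- #5+#6+#7: weight 5+6+4=15, value 42+14+35=91
- #3+#6+#7: weight 6+6+4=16, value 34+14+35=83
Best: $111.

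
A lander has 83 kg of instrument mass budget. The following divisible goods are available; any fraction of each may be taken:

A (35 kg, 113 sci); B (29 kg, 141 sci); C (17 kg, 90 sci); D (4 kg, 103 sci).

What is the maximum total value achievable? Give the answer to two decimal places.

440.54

Take in order of value per unit:
- D (103/4 per unit): all 4 → value 103, running total 103.00
- C (90/17 per unit): all 17 → value 90, running total 193.00
- B (141/29 per unit): all 29 → value 141, running total 334.00
- A (113/35 per unit): 33 of 35 → value 33×113/35 = 106.5429, running total 440.54
Total 440.54.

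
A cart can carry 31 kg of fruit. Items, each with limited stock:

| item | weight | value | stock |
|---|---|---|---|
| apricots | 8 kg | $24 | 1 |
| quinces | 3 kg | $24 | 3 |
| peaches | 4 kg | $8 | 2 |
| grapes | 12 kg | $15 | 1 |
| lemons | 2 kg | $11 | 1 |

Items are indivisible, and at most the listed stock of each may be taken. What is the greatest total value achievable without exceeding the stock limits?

Best selections within weight 31 and stock limits:
- 1×apricots + 3×quinces + 2×peaches + 1×lemons: weight 27, value 123
- 1×apricots + 3×quinces + 1×grapes + 1×lemons: weight 31, value 122
- 1×apricots + 3×quinces + 1×peaches + 1×lemons: weight 23, value 115
Best: $123.

$123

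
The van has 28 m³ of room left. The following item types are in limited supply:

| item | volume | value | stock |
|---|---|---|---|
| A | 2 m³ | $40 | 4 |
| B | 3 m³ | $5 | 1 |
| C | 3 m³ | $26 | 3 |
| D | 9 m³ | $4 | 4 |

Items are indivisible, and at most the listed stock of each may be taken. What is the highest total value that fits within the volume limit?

Best selections within volume 28 and stock limits:
- 4×A + 1×B + 3×C: volume 20, value 243
- 4×A + 3×C + 1×D: volume 26, value 242
Best: $243.

$243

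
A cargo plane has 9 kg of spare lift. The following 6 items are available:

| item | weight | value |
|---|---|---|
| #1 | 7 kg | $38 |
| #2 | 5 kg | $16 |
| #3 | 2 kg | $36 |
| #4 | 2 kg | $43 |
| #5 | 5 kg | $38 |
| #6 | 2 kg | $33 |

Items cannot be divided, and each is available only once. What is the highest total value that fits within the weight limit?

$117

Check high-value combinations within 9 kg:
- #3+#4+#5: weight 2+2+5=9, value 36+43+38=117
- #4+#5+#6: weight 2+5+2=9, value 43+38+33=114
- #3+#4+#6: weight 2+2+2=6, value 36+43+33=112
- #3+#5+#6: weight 2+5+2=9, value 36+38+33=107
- #2+#3+#4: weight 5+2+2=9, value 16+36+43=95
Best: $117.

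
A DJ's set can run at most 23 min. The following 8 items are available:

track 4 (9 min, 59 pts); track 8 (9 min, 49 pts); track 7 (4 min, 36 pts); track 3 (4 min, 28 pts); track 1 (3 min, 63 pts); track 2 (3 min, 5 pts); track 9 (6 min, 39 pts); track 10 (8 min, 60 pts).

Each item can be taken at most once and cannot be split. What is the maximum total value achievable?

198 pts

Check high-value combinations within 23 min:
- track 7+track 1+track 9+track 10: duration 4+3+6+8=21, value 36+63+39+60=198
- track 4+track 7+track 1+track 9: duration 9+4+3+6=22, value 59+36+63+39=197
- track 7+track 3+track 1+track 2+track 10: duration 4+4+3+3+8=22, value 36+28+63+5+60=192
Best: 198 pts.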